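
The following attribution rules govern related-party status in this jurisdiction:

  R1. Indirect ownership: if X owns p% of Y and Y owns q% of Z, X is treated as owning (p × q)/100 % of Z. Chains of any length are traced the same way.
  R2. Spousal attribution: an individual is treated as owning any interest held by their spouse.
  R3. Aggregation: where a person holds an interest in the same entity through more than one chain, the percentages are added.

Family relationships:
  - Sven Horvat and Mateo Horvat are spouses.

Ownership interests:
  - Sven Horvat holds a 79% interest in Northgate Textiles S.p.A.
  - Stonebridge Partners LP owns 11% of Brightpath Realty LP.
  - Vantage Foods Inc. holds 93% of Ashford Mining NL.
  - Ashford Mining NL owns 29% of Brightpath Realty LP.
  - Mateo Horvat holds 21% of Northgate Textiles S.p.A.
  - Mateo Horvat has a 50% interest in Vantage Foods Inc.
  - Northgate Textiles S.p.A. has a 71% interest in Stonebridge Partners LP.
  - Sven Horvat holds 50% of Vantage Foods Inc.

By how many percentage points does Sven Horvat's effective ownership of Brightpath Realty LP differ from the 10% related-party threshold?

By spousal attribution (R2), Sven Horvat is treated as also owning Mateo Horvat's interest in Northgate Textiles S.p.A, giving 79% + 21% = 100%.
By spousal attribution (R2), Sven Horvat is treated as also owning Mateo Horvat's interest in Vantage Foods Inc, giving 50% + 50% = 100%.
Chain via Northgate Textiles S.p.A. → Stonebridge Partners LP (R1): 100% × 71% × 11% = 7.81% of Brightpath Realty LP.
Chain via Vantage Foods Inc. → Ashford Mining NL (R1): 100% × 93% × 29% = 26.97% of Brightpath Realty LP.
Aggregating (R3): 7.81% + 26.97% = 34.78%.
34.78% exceeds the 10% threshold by 24.78 percentage points.

24.78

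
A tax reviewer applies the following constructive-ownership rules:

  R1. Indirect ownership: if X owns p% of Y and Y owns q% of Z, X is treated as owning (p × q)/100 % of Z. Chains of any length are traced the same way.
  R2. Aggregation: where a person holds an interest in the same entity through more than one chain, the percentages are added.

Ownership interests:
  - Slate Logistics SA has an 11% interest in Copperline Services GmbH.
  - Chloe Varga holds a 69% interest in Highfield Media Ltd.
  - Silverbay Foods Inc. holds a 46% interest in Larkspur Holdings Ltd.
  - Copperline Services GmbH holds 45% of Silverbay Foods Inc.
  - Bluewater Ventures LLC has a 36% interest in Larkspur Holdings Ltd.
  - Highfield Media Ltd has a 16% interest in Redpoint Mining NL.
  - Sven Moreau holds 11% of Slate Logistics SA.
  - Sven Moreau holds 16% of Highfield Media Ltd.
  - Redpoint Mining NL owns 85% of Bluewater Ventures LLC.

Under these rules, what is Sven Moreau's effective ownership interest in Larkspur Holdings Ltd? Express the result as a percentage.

Chain via Slate Logistics SA → Copperline Services GmbH → Silverbay Foods Inc. (R1): 11% × 11% × 45% × 46% = 0.25047% of Larkspur Holdings Ltd.
Chain via Highfield Media Ltd → Redpoint Mining NL → Bluewater Ventures LLC (R1): 16% × 16% × 85% × 36% = 0.78336% of Larkspur Holdings Ltd.
Aggregating (R2): 0.25047% + 0.78336% = 1.03383%.

1.03383%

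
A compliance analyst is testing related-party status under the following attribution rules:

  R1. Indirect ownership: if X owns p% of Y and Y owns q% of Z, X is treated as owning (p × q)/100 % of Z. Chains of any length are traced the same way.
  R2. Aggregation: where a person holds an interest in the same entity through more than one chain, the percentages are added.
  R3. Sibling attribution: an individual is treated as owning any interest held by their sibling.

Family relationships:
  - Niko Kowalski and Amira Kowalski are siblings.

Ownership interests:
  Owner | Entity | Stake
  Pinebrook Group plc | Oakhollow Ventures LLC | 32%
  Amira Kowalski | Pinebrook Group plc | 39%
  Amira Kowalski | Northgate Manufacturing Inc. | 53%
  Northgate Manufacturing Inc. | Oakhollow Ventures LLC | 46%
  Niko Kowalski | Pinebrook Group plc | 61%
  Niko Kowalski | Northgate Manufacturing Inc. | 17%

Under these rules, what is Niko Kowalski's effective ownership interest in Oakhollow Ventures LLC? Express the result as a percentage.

By sibling attribution (R3), Niko Kowalski is treated as also owning Amira Kowalski's interest in Pinebrook Group plc, giving 61% + 39% = 100%.
By sibling attribution (R3), Niko Kowalski is treated as also owning Amira Kowalski's interest in Northgate Manufacturing Inc, giving 17% + 53% = 70%.
Chain via Pinebrook Group plc (R1): 100% × 32% = 32% of Oakhollow Ventures LLC.
Chain via Northgate Manufacturing Inc. (R1): 70% × 46% = 32.2% of Oakhollow Ventures LLC.
Aggregating (R2): 32% + 32.2% = 64.2%.

64.2%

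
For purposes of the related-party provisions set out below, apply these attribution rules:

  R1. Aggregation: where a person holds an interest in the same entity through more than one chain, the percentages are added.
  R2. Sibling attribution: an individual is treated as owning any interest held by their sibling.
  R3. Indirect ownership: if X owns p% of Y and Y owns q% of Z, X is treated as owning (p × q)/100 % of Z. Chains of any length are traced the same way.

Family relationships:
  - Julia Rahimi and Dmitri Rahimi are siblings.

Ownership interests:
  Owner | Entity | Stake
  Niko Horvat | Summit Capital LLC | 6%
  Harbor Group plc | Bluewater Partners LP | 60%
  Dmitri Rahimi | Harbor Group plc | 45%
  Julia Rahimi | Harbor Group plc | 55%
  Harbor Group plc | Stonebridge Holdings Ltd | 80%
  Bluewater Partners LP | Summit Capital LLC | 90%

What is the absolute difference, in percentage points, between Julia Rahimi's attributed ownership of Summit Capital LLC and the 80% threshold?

26

By sibling attribution (R2), Julia Rahimi is treated as also owning Dmitri Rahimi's interest in Harbor Group plc, giving 55% + 45% = 100%.
Chain via Harbor Group plc → Bluewater Partners LP (R3): 100% × 60% × 90% = 54% of Summit Capital LLC.
54% falls short of the 80% threshold by 26 percentage points.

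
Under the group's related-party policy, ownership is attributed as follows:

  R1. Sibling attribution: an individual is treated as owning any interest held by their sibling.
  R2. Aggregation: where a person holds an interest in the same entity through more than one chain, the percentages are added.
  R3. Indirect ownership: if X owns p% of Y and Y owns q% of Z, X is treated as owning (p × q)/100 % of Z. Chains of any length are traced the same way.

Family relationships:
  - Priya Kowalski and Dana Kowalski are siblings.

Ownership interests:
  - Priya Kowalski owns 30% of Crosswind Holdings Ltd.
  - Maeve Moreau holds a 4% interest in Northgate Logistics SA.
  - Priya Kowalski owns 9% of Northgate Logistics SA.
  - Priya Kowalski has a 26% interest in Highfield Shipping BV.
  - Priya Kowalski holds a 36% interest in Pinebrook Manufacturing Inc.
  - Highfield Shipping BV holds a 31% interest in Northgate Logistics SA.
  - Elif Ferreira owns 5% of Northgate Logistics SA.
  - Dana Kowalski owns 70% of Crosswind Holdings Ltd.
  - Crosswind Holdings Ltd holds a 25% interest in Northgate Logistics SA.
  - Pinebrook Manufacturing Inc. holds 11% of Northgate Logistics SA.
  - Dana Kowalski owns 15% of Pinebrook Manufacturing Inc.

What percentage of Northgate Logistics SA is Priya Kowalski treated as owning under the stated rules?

By sibling attribution (R1), Priya Kowalski is treated as also owning Dana Kowalski's interest in Pinebrook Manufacturing Inc, giving 36% + 15% = 51%.
By sibling attribution (R1), Priya Kowalski is treated as also owning Dana Kowalski's interest in Crosswind Holdings Ltd, giving 30% + 70% = 100%.
Chain via Pinebrook Manufacturing Inc. (R3): 51% × 11% = 5.61% of Northgate Logistics SA.
Chain via Highfield Shipping BV (R3): 26% × 31% = 8.06% of Northgate Logistics SA.
Chain via Crosswind Holdings Ltd (R3): 100% × 25% = 25% of Northgate Logistics SA.
Direct interest in Northgate Logistics SA: 9%.
Aggregating (R2): 5.61% + 8.06% + 25% + 9% = 47.67%.

47.67%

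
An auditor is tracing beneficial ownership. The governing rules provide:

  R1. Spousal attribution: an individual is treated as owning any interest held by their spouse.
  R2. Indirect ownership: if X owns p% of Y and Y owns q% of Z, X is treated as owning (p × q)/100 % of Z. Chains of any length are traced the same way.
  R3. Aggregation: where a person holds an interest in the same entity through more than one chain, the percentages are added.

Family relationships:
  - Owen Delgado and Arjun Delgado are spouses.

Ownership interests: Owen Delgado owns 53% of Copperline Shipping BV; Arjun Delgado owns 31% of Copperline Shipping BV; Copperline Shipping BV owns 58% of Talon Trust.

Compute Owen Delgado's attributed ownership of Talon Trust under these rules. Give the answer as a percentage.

By spousal attribution (R1), Owen Delgado is treated as also owning Arjun Delgado's interest in Copperline Shipping BV, giving 53% + 31% = 84%.
Chain via Copperline Shipping BV (R2): 84% × 58% = 48.72% of Talon Trust.

48.72%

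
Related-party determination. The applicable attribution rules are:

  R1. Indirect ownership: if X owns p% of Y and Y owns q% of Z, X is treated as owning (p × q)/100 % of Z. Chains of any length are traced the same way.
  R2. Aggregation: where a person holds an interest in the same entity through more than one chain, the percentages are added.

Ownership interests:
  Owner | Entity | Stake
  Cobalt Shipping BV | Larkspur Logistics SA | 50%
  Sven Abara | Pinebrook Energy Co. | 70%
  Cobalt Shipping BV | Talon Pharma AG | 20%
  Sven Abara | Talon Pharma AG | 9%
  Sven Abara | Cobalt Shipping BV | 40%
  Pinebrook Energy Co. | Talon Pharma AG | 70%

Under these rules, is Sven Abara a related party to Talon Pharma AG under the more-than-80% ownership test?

No

Chain via Pinebrook Energy Co. (R1): 70% × 70% = 49% of Talon Pharma AG.
Chain via Cobalt Shipping BV (R1): 40% × 20% = 8% of Talon Pharma AG.
Direct interest in Talon Pharma AG: 9%.
Aggregating (R2): 49% + 8% + 9% = 66%.
66% does not exceed the 80% threshold, so Sven is not a related party to Talon Pharma AG.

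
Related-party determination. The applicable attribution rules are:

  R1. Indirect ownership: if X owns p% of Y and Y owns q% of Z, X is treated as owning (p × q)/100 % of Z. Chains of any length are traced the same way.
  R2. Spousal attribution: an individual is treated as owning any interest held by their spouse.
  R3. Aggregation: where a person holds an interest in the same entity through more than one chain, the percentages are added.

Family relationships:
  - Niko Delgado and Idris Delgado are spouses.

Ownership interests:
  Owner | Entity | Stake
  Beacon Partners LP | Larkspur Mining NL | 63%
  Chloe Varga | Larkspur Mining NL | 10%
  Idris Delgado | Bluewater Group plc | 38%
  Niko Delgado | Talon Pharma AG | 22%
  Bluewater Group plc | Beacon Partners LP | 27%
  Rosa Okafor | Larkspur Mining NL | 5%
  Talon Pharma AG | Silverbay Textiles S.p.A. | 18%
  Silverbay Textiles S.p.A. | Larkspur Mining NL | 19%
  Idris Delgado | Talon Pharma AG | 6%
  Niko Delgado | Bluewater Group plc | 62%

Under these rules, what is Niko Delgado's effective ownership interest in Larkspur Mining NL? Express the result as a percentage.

17.9676%

By spousal attribution (R2), Niko Delgado is treated as also owning Idris Delgado's interest in Talon Pharma AG, giving 22% + 6% = 28%.
By spousal attribution (R2), Niko Delgado is treated as also owning Idris Delgado's interest in Bluewater Group plc, giving 62% + 38% = 100%.
Chain via Talon Pharma AG → Silverbay Textiles S.p.A. (R1): 28% × 18% × 19% = 0.9576% of Larkspur Mining NL.
Chain via Bluewater Group plc → Beacon Partners LP (R1): 100% × 27% × 63% = 17.01% of Larkspur Mining NL.
Aggregating (R3): 0.9576% + 17.01% = 17.9676%.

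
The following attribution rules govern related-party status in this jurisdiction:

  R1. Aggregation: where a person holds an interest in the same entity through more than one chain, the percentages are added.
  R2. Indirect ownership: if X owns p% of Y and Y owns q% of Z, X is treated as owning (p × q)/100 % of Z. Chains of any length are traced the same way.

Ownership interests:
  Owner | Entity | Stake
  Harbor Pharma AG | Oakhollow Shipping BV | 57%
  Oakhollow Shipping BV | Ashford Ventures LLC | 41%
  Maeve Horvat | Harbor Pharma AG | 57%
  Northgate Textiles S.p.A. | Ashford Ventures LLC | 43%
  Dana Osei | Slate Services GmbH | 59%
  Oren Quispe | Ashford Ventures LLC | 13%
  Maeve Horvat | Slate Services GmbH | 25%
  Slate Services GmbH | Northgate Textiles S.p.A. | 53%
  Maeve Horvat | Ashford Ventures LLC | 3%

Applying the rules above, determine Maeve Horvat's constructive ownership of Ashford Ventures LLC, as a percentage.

22.0184%

Chain via Harbor Pharma AG → Oakhollow Shipping BV (R2): 57% × 57% × 41% = 13.3209% of Ashford Ventures LLC.
Chain via Slate Services GmbH → Northgate Textiles S.p.A. (R2): 25% × 53% × 43% = 5.6975% of Ashford Ventures LLC.
Direct interest in Ashford Ventures LLC: 3%.
Aggregating (R1): 13.3209% + 5.6975% + 3% = 22.0184%.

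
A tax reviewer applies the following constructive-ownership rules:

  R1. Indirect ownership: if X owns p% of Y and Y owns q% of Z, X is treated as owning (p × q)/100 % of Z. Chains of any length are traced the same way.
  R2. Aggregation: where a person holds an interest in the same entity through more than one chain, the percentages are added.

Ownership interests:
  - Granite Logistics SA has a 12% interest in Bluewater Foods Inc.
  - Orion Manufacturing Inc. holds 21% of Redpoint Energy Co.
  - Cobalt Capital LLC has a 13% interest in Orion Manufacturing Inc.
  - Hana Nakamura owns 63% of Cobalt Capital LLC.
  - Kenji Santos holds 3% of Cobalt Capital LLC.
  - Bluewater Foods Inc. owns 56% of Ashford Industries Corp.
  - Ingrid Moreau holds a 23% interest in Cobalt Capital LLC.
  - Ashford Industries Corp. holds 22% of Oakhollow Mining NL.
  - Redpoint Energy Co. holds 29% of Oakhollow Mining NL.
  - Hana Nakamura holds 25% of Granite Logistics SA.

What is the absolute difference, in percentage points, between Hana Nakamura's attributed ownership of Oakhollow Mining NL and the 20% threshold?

19.131629

Chain via Granite Logistics SA → Bluewater Foods Inc. → Ashford Industries Corp. (R1): 25% × 12% × 56% × 22% = 0.3696% of Oakhollow Mining NL.
Chain via Cobalt Capital LLC → Orion Manufacturing Inc. → Redpoint Energy Co. (R1): 63% × 13% × 21% × 29% = 0.498771% of Oakhollow Mining NL.
Aggregating (R2): 0.3696% + 0.498771% = 0.868371%.
0.868371% falls short of the 20% threshold by 19.131629 percentage points.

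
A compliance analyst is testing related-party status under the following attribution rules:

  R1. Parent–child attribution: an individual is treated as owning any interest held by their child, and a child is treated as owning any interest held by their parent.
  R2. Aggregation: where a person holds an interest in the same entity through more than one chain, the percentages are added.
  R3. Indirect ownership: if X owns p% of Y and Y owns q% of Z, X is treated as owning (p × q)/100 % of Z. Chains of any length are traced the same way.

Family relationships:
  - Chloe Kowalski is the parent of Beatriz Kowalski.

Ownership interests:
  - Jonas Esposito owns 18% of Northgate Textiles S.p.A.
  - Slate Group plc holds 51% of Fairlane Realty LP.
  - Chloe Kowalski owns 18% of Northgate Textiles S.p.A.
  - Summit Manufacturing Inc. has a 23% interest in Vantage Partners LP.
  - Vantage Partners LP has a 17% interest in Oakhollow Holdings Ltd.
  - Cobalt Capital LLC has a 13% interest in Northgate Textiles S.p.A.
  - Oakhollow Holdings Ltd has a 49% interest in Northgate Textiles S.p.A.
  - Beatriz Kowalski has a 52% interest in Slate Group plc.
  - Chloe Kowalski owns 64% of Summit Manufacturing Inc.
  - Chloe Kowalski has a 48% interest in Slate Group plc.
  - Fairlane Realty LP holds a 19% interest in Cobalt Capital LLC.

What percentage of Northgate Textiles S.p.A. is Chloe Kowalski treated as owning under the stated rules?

20.485876%

By parent–child attribution (R1), Chloe Kowalski is treated as also owning Beatriz Kowalski's interest in Slate Group plc, giving 48% + 52% = 100%.
Chain via Summit Manufacturing Inc. → Vantage Partners LP → Oakhollow Holdings Ltd (R3): 64% × 23% × 17% × 49% = 1.226176% of Northgate Textiles S.p.A.
Chain via Slate Group plc → Fairlane Realty LP → Cobalt Capital LLC (R3): 100% × 51% × 19% × 13% = 1.2597% of Northgate Textiles S.p.A.
Direct interest in Northgate Textiles S.p.A: 18%.
Aggregating (R2): 1.226176% + 1.2597% + 18% = 20.485876%.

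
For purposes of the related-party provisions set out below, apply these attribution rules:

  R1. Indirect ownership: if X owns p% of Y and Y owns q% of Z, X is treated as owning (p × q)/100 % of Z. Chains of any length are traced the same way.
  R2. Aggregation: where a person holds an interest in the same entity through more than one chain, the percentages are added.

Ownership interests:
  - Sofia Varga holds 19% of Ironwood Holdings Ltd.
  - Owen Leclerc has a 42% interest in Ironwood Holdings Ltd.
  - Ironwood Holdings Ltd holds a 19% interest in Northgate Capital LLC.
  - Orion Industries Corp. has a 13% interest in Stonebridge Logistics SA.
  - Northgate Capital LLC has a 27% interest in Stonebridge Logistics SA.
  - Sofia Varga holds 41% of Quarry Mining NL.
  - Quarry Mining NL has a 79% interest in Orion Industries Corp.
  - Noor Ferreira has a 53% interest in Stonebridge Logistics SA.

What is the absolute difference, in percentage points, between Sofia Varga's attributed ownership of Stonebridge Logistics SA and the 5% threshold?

0.1854

Chain via Ironwood Holdings Ltd → Northgate Capital LLC (R1): 19% × 19% × 27% = 0.9747% of Stonebridge Logistics SA.
Chain via Quarry Mining NL → Orion Industries Corp. (R1): 41% × 79% × 13% = 4.2107% of Stonebridge Logistics SA.
Aggregating (R2): 0.9747% + 4.2107% = 5.1854%.
5.1854% exceeds the 5% threshold by 0.1854 percentage points.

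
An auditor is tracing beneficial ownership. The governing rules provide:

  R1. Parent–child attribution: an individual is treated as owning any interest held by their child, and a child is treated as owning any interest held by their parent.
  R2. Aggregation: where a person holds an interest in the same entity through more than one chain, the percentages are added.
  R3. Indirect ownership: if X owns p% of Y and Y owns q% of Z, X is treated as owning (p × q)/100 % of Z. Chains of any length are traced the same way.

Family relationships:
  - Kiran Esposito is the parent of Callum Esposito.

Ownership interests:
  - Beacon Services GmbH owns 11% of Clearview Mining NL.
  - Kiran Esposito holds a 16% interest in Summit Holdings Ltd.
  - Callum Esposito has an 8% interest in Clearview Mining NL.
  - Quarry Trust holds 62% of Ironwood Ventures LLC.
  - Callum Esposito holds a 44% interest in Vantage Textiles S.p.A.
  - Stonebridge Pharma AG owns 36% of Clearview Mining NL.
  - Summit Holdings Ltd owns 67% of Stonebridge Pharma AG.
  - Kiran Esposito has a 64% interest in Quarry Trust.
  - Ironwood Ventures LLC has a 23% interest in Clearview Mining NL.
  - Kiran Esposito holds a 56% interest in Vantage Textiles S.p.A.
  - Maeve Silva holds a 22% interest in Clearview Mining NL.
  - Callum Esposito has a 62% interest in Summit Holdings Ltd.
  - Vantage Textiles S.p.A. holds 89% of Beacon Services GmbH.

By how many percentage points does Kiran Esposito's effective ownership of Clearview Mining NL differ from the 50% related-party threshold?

4.27

By parent–child attribution (R1), Kiran Esposito is treated as also owning Callum Esposito's interest in Vantage Textiles S.p.A, giving 56% + 44% = 100%.
By parent–child attribution (R1), Kiran Esposito is treated as also owning Callum Esposito's interest in Summit Holdings Ltd, giving 16% + 62% = 78%.
By parent–child attribution (R1), Kiran Esposito is treated as owning Callum Esposito's 8% interest in Clearview Mining NL.
Chain via Vantage Textiles S.p.A. → Beacon Services GmbH (R3): 100% × 89% × 11% = 9.79% of Clearview Mining NL.
Chain via Summit Holdings Ltd → Stonebridge Pharma AG (R3): 78% × 67% × 36% = 18.8136% of Clearview Mining NL.
Chain via Quarry Trust → Ironwood Ventures LLC (R3): 64% × 62% × 23% = 9.1264% of Clearview Mining NL.
Direct interest in Clearview Mining NL: 8%.
Aggregating (R2): 9.79% + 18.8136% + 9.1264% + 8% = 45.73%.
45.73% falls short of the 50% threshold by 4.27 percentage points.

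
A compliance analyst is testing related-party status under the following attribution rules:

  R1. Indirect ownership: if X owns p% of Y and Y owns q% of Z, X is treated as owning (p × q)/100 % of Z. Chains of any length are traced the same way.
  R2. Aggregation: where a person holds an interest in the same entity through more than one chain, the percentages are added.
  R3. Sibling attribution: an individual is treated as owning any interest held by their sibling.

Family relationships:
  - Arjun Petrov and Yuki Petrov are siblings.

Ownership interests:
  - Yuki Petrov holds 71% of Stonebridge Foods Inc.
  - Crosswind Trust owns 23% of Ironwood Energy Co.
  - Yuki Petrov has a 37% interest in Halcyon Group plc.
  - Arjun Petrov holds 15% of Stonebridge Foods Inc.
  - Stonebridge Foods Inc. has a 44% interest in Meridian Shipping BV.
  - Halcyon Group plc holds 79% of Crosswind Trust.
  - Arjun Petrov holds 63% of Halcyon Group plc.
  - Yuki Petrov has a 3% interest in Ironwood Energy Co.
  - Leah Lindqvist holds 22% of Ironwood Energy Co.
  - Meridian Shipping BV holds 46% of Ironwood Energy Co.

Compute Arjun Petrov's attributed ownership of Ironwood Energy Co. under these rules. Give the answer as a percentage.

By sibling attribution (R3), Arjun Petrov is treated as also owning Yuki Petrov's interest in Halcyon Group plc, giving 63% + 37% = 100%.
By sibling attribution (R3), Arjun Petrov is treated as also owning Yuki Petrov's interest in Stonebridge Foods Inc, giving 15% + 71% = 86%.
By sibling attribution (R3), Arjun Petrov is treated as owning Yuki Petrov's 3% interest in Ironwood Energy Co.
Chain via Halcyon Group plc → Crosswind Trust (R1): 100% × 79% × 23% = 18.17% of Ironwood Energy Co.
Chain via Stonebridge Foods Inc. → Meridian Shipping BV (R1): 86% × 44% × 46% = 17.4064% of Ironwood Energy Co.
Direct interest in Ironwood Energy Co: 3%.
Aggregating (R2): 18.17% + 17.4064% + 3% = 38.5764%.

38.5764%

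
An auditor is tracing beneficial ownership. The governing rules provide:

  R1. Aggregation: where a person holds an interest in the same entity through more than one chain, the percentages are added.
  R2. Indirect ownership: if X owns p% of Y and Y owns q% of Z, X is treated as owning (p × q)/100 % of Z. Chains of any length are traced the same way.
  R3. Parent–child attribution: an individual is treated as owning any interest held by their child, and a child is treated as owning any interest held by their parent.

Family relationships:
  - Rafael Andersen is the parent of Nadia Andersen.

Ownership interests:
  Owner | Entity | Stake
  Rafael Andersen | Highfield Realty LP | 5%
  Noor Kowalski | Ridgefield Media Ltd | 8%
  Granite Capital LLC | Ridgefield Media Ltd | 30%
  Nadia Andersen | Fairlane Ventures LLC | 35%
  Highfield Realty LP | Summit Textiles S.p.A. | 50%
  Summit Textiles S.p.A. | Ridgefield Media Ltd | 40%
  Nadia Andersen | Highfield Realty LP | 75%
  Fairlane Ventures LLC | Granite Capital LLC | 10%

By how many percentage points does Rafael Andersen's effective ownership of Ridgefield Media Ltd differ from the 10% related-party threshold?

7.05

By parent–child attribution (R3), Rafael Andersen is treated as also owning Nadia Andersen's interest in Highfield Realty LP, giving 5% + 75% = 80%.
By parent–child attribution (R3), Rafael Andersen is treated as owning Nadia Andersen's 35% interest in Fairlane Ventures LLC.
Chain via Highfield Realty LP → Summit Textiles S.p.A. (R2): 80% × 50% × 40% = 16% of Ridgefield Media Ltd.
Chain via Fairlane Ventures LLC → Granite Capital LLC (R2): 35% × 10% × 30% = 1.05% of Ridgefield Media Ltd.
Aggregating (R1): 16% + 1.05% = 17.05%.
17.05% exceeds the 10% threshold by 7.05 percentage points.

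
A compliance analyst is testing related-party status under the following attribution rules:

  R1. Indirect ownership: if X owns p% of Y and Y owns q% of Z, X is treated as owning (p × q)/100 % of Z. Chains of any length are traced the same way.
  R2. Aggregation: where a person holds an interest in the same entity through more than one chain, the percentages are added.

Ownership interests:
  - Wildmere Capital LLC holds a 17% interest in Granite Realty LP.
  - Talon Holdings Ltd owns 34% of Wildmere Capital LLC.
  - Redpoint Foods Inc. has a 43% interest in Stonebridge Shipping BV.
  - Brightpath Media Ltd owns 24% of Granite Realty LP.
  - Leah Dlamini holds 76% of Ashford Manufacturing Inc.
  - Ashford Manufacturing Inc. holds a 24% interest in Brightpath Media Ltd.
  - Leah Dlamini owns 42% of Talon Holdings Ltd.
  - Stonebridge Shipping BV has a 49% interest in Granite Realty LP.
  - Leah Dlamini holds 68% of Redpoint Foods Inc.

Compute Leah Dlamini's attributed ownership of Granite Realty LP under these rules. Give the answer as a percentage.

Chain via Ashford Manufacturing Inc. → Brightpath Media Ltd (R1): 76% × 24% × 24% = 4.3776% of Granite Realty LP.
Chain via Talon Holdings Ltd → Wildmere Capital LLC (R1): 42% × 34% × 17% = 2.4276% of Granite Realty LP.
Chain via Redpoint Foods Inc. → Stonebridge Shipping BV (R1): 68% × 43% × 49% = 14.3276% of Granite Realty LP.
Aggregating (R2): 4.3776% + 2.4276% + 14.3276% = 21.1328%.

21.1328%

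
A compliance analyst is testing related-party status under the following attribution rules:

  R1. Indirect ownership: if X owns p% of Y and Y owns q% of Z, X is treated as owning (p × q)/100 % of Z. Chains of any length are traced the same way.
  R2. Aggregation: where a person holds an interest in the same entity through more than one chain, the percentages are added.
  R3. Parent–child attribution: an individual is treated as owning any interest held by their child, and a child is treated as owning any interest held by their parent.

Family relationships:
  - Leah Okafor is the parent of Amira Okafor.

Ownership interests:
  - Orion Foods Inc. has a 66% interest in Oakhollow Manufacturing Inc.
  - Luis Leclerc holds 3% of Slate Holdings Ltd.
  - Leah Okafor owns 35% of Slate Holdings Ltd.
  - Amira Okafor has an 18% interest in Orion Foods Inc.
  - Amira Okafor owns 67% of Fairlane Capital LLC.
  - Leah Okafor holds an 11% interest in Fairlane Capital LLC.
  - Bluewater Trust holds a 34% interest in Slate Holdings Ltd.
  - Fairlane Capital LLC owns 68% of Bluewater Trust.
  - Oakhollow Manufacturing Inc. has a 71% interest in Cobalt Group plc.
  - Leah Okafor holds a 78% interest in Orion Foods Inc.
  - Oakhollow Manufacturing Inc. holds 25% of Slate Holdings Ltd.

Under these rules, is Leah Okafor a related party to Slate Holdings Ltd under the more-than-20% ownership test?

By parent–child attribution (R3), Leah Okafor is treated as also owning Amira Okafor's interest in Orion Foods Inc, giving 78% + 18% = 96%.
By parent–child attribution (R3), Leah Okafor is treated as also owning Amira Okafor's interest in Fairlane Capital LLC, giving 11% + 67% = 78%.
Chain via Orion Foods Inc. → Oakhollow Manufacturing Inc. (R1): 96% × 66% × 25% = 15.84% of Slate Holdings Ltd.
Chain via Fairlane Capital LLC → Bluewater Trust (R1): 78% × 68% × 34% = 18.0336% of Slate Holdings Ltd.
Direct interest in Slate Holdings Ltd: 35%.
Aggregating (R2): 15.84% + 18.0336% + 35% = 68.8736%.
68.8736% exceeds the 20% threshold, so Leah is a related party to Slate Holdings Ltd.

Yes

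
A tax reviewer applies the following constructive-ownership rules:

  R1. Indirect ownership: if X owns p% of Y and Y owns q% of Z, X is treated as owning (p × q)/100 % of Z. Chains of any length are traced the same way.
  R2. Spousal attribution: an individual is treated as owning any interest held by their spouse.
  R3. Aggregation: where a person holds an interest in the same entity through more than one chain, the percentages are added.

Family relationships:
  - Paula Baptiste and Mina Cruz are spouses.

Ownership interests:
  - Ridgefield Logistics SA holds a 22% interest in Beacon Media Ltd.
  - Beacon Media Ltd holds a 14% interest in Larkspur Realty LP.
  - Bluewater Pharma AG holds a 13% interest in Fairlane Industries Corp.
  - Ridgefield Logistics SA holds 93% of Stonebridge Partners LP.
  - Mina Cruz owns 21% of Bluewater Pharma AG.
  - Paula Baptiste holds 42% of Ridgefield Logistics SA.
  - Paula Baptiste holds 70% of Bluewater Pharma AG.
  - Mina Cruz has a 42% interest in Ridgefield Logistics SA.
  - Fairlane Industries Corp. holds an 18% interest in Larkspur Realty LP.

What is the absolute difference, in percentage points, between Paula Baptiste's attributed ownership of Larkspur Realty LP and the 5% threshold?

By spousal attribution (R2), Paula Baptiste is treated as also owning Mina Cruz's interest in Ridgefield Logistics SA, giving 42% + 42% = 84%.
By spousal attribution (R2), Paula Baptiste is treated as also owning Mina Cruz's interest in Bluewater Pharma AG, giving 70% + 21% = 91%.
Chain via Ridgefield Logistics SA → Beacon Media Ltd (R1): 84% × 22% × 14% = 2.5872% of Larkspur Realty LP.
Chain via Bluewater Pharma AG → Fairlane Industries Corp. (R1): 91% × 13% × 18% = 2.1294% of Larkspur Realty LP.
Aggregating (R3): 2.5872% + 2.1294% = 4.7166%.
4.7166% falls short of the 5% threshold by 0.2834 percentage points.

0.2834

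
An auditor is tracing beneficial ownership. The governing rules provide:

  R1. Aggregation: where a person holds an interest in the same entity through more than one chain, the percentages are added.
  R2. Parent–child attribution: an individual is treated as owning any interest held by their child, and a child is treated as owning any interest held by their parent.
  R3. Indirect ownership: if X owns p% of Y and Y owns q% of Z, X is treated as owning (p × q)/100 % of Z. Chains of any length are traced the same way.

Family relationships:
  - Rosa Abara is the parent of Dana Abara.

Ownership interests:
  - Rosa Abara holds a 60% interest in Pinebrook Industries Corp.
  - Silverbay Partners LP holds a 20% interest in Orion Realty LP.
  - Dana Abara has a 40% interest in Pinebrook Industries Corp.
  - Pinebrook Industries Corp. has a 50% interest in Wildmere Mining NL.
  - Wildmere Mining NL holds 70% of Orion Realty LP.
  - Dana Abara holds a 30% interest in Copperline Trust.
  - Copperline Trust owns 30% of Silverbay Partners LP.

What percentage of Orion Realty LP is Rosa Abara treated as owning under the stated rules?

36.8%

By parent–child attribution (R2), Rosa Abara is treated as also owning Dana Abara's interest in Pinebrook Industries Corp, giving 60% + 40% = 100%.
By parent–child attribution (R2), Rosa Abara is treated as owning Dana Abara's 30% interest in Copperline Trust.
Chain via Pinebrook Industries Corp. → Wildmere Mining NL (R3): 100% × 50% × 70% = 35% of Orion Realty LP.
Chain via Copperline Trust → Silverbay Partners LP (R3): 30% × 30% × 20% = 1.8% of Orion Realty LP.
Aggregating (R1): 35% + 1.8% = 36.8%.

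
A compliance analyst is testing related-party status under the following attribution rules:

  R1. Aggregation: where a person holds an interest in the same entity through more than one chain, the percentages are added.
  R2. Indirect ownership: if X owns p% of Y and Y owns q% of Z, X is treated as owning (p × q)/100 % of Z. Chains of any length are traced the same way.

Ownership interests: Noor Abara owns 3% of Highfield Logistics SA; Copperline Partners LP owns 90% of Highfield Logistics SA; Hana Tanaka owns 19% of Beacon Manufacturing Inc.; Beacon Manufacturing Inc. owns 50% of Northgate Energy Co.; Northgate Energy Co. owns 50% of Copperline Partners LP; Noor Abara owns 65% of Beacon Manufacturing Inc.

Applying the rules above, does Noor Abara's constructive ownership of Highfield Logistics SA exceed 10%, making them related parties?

Yes

Chain via Beacon Manufacturing Inc. → Northgate Energy Co. → Copperline Partners LP (R2): 65% × 50% × 50% × 90% = 14.625% of Highfield Logistics SA.
Direct interest in Highfield Logistics SA: 3%.
Aggregating (R1): 14.625% + 3% = 17.625%.
17.625% exceeds the 10% threshold, so Noor is a related party to Highfield Logistics SA.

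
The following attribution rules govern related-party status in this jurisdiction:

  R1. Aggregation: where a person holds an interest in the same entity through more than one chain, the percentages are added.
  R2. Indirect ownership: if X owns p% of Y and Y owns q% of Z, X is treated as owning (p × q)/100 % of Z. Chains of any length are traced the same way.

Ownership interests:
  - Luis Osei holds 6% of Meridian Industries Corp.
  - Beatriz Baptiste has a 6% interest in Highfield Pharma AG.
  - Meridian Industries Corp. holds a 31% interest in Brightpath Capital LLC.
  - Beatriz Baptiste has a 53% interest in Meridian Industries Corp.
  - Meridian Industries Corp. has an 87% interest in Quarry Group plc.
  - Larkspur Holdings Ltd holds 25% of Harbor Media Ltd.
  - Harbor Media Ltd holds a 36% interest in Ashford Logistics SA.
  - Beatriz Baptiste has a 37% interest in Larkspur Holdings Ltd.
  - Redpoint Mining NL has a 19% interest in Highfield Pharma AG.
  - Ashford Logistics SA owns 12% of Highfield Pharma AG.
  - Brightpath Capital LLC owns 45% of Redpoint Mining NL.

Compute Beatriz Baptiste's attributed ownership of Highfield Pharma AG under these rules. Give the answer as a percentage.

Chain via Meridian Industries Corp. → Brightpath Capital LLC → Redpoint Mining NL (R2): 53% × 31% × 45% × 19% = 1.404765% of Highfield Pharma AG.
Chain via Larkspur Holdings Ltd → Harbor Media Ltd → Ashford Logistics SA (R2): 37% × 25% × 36% × 12% = 0.3996% of Highfield Pharma AG.
Direct interest in Highfield Pharma AG: 6%.
Aggregating (R1): 1.404765% + 0.3996% + 6% = 7.804365%.

7.804365%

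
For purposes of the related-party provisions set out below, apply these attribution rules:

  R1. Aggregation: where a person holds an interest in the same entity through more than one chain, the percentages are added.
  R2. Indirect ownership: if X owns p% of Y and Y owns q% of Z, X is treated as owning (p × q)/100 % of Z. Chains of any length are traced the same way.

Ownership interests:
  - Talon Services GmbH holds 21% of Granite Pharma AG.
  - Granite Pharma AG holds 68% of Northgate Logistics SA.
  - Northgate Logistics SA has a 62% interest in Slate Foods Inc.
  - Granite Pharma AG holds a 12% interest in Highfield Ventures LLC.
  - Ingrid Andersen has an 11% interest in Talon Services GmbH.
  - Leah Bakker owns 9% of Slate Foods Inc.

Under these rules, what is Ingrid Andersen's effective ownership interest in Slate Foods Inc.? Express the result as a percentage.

0.973896%

Chain via Talon Services GmbH → Granite Pharma AG → Northgate Logistics SA (R2): 11% × 21% × 68% × 62% = 0.973896% of Slate Foods Inc.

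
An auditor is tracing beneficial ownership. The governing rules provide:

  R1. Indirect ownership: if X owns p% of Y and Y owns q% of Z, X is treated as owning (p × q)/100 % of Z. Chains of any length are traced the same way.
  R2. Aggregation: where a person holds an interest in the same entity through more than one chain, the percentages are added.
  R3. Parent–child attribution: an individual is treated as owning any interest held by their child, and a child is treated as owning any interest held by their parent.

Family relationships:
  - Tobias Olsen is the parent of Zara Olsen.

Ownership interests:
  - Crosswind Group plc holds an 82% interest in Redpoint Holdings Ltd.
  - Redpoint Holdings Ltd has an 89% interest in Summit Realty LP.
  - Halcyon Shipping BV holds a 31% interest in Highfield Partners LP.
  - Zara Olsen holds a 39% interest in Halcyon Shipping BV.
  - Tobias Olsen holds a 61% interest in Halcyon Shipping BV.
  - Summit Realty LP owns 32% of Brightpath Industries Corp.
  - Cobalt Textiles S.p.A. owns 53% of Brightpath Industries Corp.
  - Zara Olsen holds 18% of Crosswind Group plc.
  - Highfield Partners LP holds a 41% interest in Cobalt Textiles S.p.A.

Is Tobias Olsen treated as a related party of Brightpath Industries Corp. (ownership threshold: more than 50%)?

No

By parent–child attribution (R3), Tobias Olsen is treated as also owning Zara Olsen's interest in Halcyon Shipping BV, giving 61% + 39% = 100%.
By parent–child attribution (R3), Tobias Olsen is treated as owning Zara Olsen's 18% interest in Crosswind Group plc.
Chain via Halcyon Shipping BV → Highfield Partners LP → Cobalt Textiles S.p.A. (R1): 100% × 31% × 41% × 53% = 6.7363% of Brightpath Industries Corp.
Chain via Crosswind Group plc → Redpoint Holdings Ltd → Summit Realty LP (R1): 18% × 82% × 89% × 32% = 4.203648% of Brightpath Industries Corp.
Aggregating (R2): 6.7363% + 4.203648% = 10.939948%.
10.939948% does not exceed the 50% threshold, so Tobias is not a related party to Brightpath Industries Corp.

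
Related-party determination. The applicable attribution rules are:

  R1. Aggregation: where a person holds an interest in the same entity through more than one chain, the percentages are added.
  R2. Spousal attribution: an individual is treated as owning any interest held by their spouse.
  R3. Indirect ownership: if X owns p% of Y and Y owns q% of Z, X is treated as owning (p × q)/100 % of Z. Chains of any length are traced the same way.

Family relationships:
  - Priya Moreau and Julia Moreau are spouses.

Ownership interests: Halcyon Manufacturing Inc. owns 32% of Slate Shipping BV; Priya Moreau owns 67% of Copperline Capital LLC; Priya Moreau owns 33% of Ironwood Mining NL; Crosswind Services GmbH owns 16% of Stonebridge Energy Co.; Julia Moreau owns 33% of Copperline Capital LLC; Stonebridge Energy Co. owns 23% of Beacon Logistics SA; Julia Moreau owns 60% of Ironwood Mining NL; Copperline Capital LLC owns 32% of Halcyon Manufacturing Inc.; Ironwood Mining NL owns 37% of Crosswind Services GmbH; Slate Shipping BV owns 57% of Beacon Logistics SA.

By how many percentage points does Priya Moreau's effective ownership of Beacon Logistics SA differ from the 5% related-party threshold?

2.103088

By spousal attribution (R2), Priya Moreau is treated as also owning Julia Moreau's interest in Copperline Capital LLC, giving 67% + 33% = 100%.
By spousal attribution (R2), Priya Moreau is treated as also owning Julia Moreau's interest in Ironwood Mining NL, giving 33% + 60% = 93%.
Chain via Copperline Capital LLC → Halcyon Manufacturing Inc. → Slate Shipping BV (R3): 100% × 32% × 32% × 57% = 5.8368% of Beacon Logistics SA.
Chain via Ironwood Mining NL → Crosswind Services GmbH → Stonebridge Energy Co. (R3): 93% × 37% × 16% × 23% = 1.266288% of Beacon Logistics SA.
Aggregating (R1): 5.8368% + 1.266288% = 7.103088%.
7.103088% exceeds the 5% threshold by 2.103088 percentage points.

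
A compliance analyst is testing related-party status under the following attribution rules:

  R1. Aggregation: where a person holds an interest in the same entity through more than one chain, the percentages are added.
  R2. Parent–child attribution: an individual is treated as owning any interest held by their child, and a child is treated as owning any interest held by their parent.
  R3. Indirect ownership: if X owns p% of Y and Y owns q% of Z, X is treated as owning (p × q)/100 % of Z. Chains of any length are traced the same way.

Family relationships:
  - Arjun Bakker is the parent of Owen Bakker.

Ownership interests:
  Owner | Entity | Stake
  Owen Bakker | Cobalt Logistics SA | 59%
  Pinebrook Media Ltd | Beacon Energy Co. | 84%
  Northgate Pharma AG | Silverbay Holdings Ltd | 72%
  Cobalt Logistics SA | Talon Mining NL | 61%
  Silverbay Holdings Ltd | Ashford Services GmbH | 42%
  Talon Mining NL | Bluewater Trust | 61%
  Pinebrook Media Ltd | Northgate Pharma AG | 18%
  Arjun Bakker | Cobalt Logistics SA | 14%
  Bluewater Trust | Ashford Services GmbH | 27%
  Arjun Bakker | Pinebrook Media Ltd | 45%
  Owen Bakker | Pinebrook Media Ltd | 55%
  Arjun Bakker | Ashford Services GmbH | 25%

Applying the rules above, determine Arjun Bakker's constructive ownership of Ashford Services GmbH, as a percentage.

37.777291%

By parent–child attribution (R2), Arjun Bakker is treated as also owning Owen Bakker's interest in Cobalt Logistics SA, giving 14% + 59% = 73%.
By parent–child attribution (R2), Arjun Bakker is treated as also owning Owen Bakker's interest in Pinebrook Media Ltd, giving 45% + 55% = 100%.
Chain via Cobalt Logistics SA → Talon Mining NL → Bluewater Trust (R3): 73% × 61% × 61% × 27% = 7.334091% of Ashford Services GmbH.
Chain via Pinebrook Media Ltd → Northgate Pharma AG → Silverbay Holdings Ltd (R3): 100% × 18% × 72% × 42% = 5.4432% of Ashford Services GmbH.
Direct interest in Ashford Services GmbH: 25%.
Aggregating (R1): 7.334091% + 5.4432% + 25% = 37.777291%.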